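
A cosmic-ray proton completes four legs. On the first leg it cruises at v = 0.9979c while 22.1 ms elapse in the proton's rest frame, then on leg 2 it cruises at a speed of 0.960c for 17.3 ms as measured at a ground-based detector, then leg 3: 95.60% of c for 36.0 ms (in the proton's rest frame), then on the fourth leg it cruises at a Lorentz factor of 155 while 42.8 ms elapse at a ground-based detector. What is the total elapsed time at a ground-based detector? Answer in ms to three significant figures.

Leg 1: γ = 1/√(1 − 0.9979²) = 1/√0.004196 = 15.44; Δt_1 = 15.44 × 22.1 = 341.2 ms.
Leg 2: 17.3 ms is already measured at a ground-based detector.
Leg 3: β = 0.9560; γ = 1/√(1 − 0.9560²) = 1/√0.08606 = 3.409; Δt_3 = 3.409 × 36.0 = 122.7 ms.
Leg 4: 42.8 ms is already measured at a ground-based detector.
Total: 341.2 + 17.30 + 122.7 + 42.80 ms.

Δt = 524 ms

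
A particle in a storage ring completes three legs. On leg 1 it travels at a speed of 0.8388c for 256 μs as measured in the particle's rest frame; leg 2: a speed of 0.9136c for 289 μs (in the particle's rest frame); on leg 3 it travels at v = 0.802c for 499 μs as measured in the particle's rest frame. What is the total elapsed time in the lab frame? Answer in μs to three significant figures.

Δt = 2020 μs

Leg 1: γ = 1/√(1 − 0.8388²) = 1/√0.2964 = 1.837; Δt_1 = 1.837 × 256 = 470.2 μs.
Leg 2: γ = 1/√(1 − 0.9136²) = 1/√0.1653 = 2.459; Δt_2 = 2.459 × 289 = 710.7 μs.
Leg 3: γ = 1/√(1 − 0.802²) = 1/√0.3568 = 1.674; Δt_3 = 1.674 × 499 = 835.4 μs.
Total: 470.2 + 710.7 + 835.4 μs.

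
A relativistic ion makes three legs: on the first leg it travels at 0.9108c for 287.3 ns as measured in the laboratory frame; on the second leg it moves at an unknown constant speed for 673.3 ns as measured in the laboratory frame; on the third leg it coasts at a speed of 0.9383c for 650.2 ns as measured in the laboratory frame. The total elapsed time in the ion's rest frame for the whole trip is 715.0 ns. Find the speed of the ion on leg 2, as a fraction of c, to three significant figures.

Leg 1: γ = 1/√(1 − 0.9108²) = 1/√0.1704 = 2.422; τ_1 = 287.3/2.422 = 118.6 ns.
Leg 2: speed unknown; τ_2 = 673.3/γ_2.
Leg 3: γ = 1/√(1 − 0.9383²) = 1/√0.1196 = 2.892; τ_3 = 650.2/2.892 = 224.9 ns.
Total proper time: 118.6 + τ_2 + 224.9 = 715.0, so τ_2 = 715.0 − 343.5 = 371.5 ns.
γ_2 = 673.3/371.5 = 1.812; β = √(1 − 1/γ²) = √0.6955.

β = 0.834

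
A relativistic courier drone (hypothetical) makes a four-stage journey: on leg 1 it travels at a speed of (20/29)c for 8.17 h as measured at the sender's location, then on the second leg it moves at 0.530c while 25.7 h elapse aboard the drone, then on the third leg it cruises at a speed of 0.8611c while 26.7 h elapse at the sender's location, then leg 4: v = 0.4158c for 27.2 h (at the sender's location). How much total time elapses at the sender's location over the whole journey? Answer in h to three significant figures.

Leg 1: 8.17 h is already measured at the sender's location.
Leg 2: γ = 1/√(1 − 0.530²) = 1/√0.7191 = 1.179; Δt_2 = 1.179 × 25.7 = 30.31 h.
Leg 3: 26.7 h is already measured at the sender's location.
Leg 4: 27.2 h is already measured at the sender's location.
Total: 8.170 + 30.31 + 26.70 + 27.20 h.

Δt = 92.4 h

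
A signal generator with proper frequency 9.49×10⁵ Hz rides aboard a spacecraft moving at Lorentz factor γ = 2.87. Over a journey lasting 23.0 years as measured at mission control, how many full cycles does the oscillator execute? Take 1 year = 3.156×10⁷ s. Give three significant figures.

N = 2.40×10¹⁴

γ = 2.87
The oscillator's own cycle count is N = f × τ where τ is the proper time aboard the spacecraft. τ = Δt/γ = 23.0/2.870 = 8.014 years = 2.529×10⁸ s.
N = 9.49×10⁵ × 2.529×10⁸ = 2.400×10¹⁴.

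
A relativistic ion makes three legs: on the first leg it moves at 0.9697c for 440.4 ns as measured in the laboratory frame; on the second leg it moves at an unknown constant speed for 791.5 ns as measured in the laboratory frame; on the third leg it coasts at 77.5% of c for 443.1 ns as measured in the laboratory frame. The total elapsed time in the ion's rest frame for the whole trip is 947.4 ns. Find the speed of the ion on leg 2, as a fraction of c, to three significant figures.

β = 0.707

Leg 1: γ = 1/√(1 − 0.9697²) = 1/√0.05968 = 4.093; τ_1 = 440.4/4.093 = 107.6 ns.
Leg 2: speed unknown; τ_2 = 791.5/γ_2.
Leg 3: β = 0.775; γ = 1/√(1 − 0.775²) = 1/√0.3994 = 1.582; τ_3 = 443.1/1.582 = 280.0 ns.
Total proper time: 107.6 + τ_2 + 280.0 = 947.4, so τ_2 = 947.4 − 387.6 = 559.8 ns.
γ_2 = 791.5/559.8 = 1.414; β = √(1 − 1/γ²) = √0.4998.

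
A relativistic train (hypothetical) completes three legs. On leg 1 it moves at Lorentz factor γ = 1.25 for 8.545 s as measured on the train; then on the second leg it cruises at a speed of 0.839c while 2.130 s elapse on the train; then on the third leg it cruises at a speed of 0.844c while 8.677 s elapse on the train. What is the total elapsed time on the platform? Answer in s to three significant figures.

Δt = 30.8 s

Leg 1: γ = 1.25; Δt_1 = 1.250 × 8.545 = 10.68 s.
Leg 2: γ = 1/√(1 − 0.839²) = 1/√0.2961 = 1.838; Δt_2 = 1.838 × 2.130 = 3.914 s.
Leg 3: γ = 1/√(1 − 0.844²) = 1/√0.2877 = 1.864; Δt_3 = 1.864 × 8.677 = 16.18 s.
Total: 10.68 + 3.914 + 16.18 s.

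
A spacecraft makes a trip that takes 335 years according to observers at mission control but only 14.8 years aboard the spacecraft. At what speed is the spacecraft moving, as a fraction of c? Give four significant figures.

The proper time is measured aboard the spacecraft (both events occur at the spacecraft's location); Δt is measured at mission control. γ = Δt/τ = 335/14.8 = 22.64.
β = √(1 − 1/γ²) = √(1 − 0.001952) = √0.9980

v = 0.9990c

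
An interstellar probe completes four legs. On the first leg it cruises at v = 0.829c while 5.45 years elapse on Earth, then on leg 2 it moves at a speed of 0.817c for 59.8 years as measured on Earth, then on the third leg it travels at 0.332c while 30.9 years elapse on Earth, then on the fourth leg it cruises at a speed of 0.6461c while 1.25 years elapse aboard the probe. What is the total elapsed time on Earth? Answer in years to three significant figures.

Δt = 97.8 years

Leg 1: 5.45 years is already measured on Earth.
Leg 2: 59.8 years is already measured on Earth.
Leg 3: 30.9 years is already measured on Earth.
Leg 4: γ = 1/√(1 − 0.6461²) = 1/√0.5826 = 1.310; Δt_4 = 1.310 × 1.25 = 1.638 years.
Total: 5.450 + 59.80 + 30.90 + 1.638 years.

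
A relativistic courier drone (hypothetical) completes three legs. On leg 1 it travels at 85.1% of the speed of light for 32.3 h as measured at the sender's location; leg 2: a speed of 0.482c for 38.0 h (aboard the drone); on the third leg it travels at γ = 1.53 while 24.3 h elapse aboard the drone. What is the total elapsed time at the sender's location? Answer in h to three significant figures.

Δt = 113 h

Leg 1: 32.3 h is already measured at the sender's location.
Leg 2: γ = 1/√(1 − 0.482²) = 1/√0.7677 = 1.141; Δt_2 = 1.141 × 38.0 = 43.37 h.
Leg 3: γ = 1.53; Δt_3 = 1.530 × 24.3 = 37.18 h.
Total: 32.30 + 43.37 + 37.18 h.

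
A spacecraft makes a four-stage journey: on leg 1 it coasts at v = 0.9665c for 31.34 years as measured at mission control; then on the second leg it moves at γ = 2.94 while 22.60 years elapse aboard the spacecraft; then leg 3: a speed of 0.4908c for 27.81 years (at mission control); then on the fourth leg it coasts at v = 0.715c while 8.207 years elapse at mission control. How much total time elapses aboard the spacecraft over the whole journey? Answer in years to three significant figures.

Leg 1: γ = 1/√(1 − 0.9665²) = 1/√0.06588 = 3.896; τ_1 = 31.34/3.896 = 8.044 years.
Leg 2: 22.60 years is already measured aboard the spacecraft.
Leg 3: γ = 1/√(1 − 0.4908²) = 1/√0.7591 = 1.148; τ_3 = 27.81/1.148 = 24.23 years.
Leg 4: γ = 1/√(1 − 0.715²) = 1/√0.4888 = 1.430; τ_4 = 8.207/1.430 = 5.738 years.
Total: 8.044 + 22.60 + 24.23 + 5.738 years.

τ = 60.6 years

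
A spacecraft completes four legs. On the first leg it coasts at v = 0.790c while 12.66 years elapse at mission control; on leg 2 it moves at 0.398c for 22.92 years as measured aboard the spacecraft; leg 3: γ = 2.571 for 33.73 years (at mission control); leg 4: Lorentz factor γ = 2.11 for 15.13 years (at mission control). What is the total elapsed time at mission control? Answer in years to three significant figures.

Leg 1: 12.66 years is already measured at mission control.
Leg 2: γ = 1/√(1 − 0.398²) = 1/√0.8416 = 1.090; Δt_2 = 1.090 × 22.92 = 24.98 years.
Leg 3: 33.73 years is already measured at mission control.
Leg 4: 15.13 years is already measured at mission control.
Total: 12.66 + 24.98 + 33.73 + 15.13 years.

Δt = 86.5 years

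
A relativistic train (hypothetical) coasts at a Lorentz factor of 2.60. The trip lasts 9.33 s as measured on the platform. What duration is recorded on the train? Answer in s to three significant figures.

γ = 2.60
The interval measured on the platform is the dilated one; the clock on the train measures the proper time τ = Δt/γ = 9.33/2.600 s.

τ = 3.59 s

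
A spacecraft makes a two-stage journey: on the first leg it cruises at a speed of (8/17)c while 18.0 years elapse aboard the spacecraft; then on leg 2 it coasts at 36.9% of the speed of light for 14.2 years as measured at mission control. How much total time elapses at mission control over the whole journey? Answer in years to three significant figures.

Leg 1: γ = 1/√(1 − (8/17)²) = 17/15 ≈ 1.133; Δt_1 = 1.133 × 18.0 = 20.40 years.
Leg 2: 14.2 years is already measured at mission control.
Total: 20.40 + 14.20 years.

Δt = 34.6 years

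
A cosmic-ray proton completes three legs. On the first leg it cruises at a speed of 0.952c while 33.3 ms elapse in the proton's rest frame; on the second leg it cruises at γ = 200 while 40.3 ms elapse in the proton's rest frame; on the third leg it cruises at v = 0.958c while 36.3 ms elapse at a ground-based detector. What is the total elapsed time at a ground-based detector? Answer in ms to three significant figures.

Leg 1: γ = 1/√(1 − 0.952²) = 1/√0.09370 = 3.267; Δt_1 = 3.267 × 33.3 = 108.8 ms.
Leg 2: γ = 200; Δt_2 = 200.0 × 40.3 = 8060 ms.
Leg 3: 36.3 ms is already measured at a ground-based detector.
Total: 108.8 + 8060 + 36.30 ms.

Δt = 8210 ms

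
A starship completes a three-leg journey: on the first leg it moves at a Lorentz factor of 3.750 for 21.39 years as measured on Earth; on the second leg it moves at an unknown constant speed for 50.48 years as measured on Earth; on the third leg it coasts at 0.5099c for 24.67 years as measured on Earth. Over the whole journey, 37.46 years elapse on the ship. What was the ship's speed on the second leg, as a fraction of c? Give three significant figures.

β = 0.978

Leg 1: γ = 3.750; τ_1 = 21.39/3.750 = 5.704 years.
Leg 2: speed unknown; τ_2 = 50.48/γ_2.
Leg 3: γ = 1/√(1 − 0.5099²) = 1/√0.7400 = 1.162; τ_3 = 24.67/1.162 = 21.22 years.
Total proper time: 5.704 + τ_2 + 21.22 = 37.46, so τ_2 = 37.46 − 26.93 = 10.53 years.
γ_2 = 50.48/10.53 = 4.792; β = √(1 − 1/γ²) = √0.9565.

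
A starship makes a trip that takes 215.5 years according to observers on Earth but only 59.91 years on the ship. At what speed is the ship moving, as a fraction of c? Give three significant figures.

The proper time is measured on the ship (both events occur at the ship's location); Δt is measured on Earth. γ = Δt/τ = 215.5/59.91 = 3.597.
β = √(1 − 1/γ²) = √(1 − 0.07729) = √0.9227

v = 0.961c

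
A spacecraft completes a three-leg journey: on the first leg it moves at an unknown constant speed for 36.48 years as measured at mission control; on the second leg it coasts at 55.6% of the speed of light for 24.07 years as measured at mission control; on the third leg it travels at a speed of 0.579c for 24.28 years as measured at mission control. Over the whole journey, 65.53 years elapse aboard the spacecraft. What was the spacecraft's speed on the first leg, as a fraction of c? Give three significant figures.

β = 0.709

Leg 1: speed unknown; τ_1 = 36.48/γ_1.
Leg 2: β = 0.556; γ = 1/√(1 − 0.556²) = 1/√0.6909 = 1.203; τ_2 = 24.07/1.203 = 20.01 years.
Leg 3: γ = 1/√(1 − 0.579²) = 1/√0.6648 = 1.227; τ_3 = 24.28/1.227 = 19.80 years.
Total proper time: τ_1 + 20.01 + 19.80 = 65.53, so τ_1 = 65.53 − 39.80 = 25.73 years.
γ_1 = 36.48/25.73 = 1.418; β = √(1 − 1/γ²) = √0.5026.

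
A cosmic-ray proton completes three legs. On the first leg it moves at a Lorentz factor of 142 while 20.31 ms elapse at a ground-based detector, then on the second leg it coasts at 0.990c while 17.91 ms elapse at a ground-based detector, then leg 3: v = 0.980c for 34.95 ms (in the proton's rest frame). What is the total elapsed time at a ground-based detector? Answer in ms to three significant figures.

Δt = 214 ms

Leg 1: 20.31 ms is already measured at a ground-based detector.
Leg 2: 17.91 ms is already measured at a ground-based detector.
Leg 3: γ = 1/√(1 − 0.980²) = 1/√0.03960 = 5.025; Δt_3 = 5.025 × 34.95 = 175.6 ms.
Total: 20.31 + 17.91 + 175.6 ms.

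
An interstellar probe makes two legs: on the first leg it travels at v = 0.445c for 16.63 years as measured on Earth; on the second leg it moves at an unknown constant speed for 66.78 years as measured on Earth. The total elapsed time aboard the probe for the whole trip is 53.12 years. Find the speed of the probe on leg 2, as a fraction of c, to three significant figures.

Leg 1: γ = 1/√(1 − 0.445²) = 1/√0.8020 = 1.117; τ_1 = 16.63/1.117 = 14.89 years.
Leg 2: speed unknown; τ_2 = 66.78/γ_2.
Total proper time: 14.89 + τ_2 = 53.12, so τ_2 = 53.12 − 14.89 = 38.23 years.
γ_2 = 66.78/38.23 = 1.747; β = √(1 − 1/γ²) = √0.6723.

β = 0.820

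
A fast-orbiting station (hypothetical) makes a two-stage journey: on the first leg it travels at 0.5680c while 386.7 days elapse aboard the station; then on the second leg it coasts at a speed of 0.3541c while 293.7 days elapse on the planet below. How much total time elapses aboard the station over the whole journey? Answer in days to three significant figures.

Leg 1: 386.7 days is already measured aboard the station.
Leg 2: γ = 1/√(1 − 0.3541²) = 1/√0.8746 = 1.069; τ_2 = 293.7/1.069 = 274.7 days.
Total: 386.7 + 274.7 days.

τ = 661 days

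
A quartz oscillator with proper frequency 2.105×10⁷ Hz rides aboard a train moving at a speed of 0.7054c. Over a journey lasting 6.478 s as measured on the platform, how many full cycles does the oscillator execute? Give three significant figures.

N = 9.67×10⁷

γ = 1/√(1 − 0.7054²) = 1/√0.5024 = 1.411
The oscillator's own cycle count is N = f × τ where τ is the proper time on the train. τ = Δt/γ = 6.478/1.411 = 4.592 s = 4.592×10⁰ s.
N = 2.105×10⁷ × 4.592×10⁰ = 9.665×10⁷.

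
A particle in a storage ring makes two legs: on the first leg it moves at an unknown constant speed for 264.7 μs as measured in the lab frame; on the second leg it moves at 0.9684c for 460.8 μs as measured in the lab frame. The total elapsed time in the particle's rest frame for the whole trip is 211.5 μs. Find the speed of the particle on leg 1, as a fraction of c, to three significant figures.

Leg 1: speed unknown; τ_1 = 264.7/γ_1.
Leg 2: γ = 1/√(1 − 0.9684²) = 1/√0.06220 = 4.010; τ_2 = 460.8/4.010 = 114.9 μs.
Total proper time: τ_1 + 114.9 = 211.5, so τ_1 = 211.5 − 114.9 = 96.58 μs.
γ_1 = 264.7/96.58 = 2.741; β = √(1 − 1/γ²) = √0.8669.

β = 0.931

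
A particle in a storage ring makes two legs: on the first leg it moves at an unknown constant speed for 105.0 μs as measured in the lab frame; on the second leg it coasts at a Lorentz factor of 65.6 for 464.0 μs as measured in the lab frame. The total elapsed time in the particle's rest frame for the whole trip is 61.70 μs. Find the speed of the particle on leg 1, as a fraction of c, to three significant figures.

β = 0.854

Leg 1: speed unknown; τ_1 = 105.0/γ_1.
Leg 2: γ = 65.6; τ_2 = 464.0/65.60 = 7.073 μs.
Total proper time: τ_1 + 7.073 = 61.70, so τ_1 = 61.70 − 7.073 = 54.63 μs.
γ_1 = 105.0/54.63 = 1.922; β = √(1 − 1/γ²) = √0.7293.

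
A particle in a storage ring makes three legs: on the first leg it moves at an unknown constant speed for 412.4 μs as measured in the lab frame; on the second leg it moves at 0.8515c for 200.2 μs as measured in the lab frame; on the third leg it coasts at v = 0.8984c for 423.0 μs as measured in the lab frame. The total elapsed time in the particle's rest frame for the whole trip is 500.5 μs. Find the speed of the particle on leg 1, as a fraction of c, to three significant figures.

Leg 1: speed unknown; τ_1 = 412.4/γ_1.
Leg 2: γ = 1/√(1 − 0.8515²) = 1/√0.2749 = 1.907; τ_2 = 200.2/1.907 = 105.0 μs.
Leg 3: γ = 1/√(1 − 0.8984²) = 1/√0.1929 = 2.277; τ_3 = 423.0/2.277 = 185.8 μs.
Total proper time: τ_1 + 105.0 + 185.8 = 500.5, so τ_1 = 500.5 − 290.7 = 209.8 μs.
γ_1 = 412.4/209.8 = 1.966; β = √(1 − 1/γ²) = √0.7413.

β = 0.861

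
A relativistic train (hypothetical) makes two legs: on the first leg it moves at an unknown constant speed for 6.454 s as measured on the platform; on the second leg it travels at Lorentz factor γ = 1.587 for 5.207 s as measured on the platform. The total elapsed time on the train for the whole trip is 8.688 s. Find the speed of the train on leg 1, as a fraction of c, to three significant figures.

β = 0.546

Leg 1: speed unknown; τ_1 = 6.454/γ_1.
Leg 2: γ = 1.587; τ_2 = 5.207/1.587 = 3.281 s.
Total proper time: τ_1 + 3.281 = 8.688, so τ_1 = 8.688 − 3.281 = 5.407 s.
γ_1 = 6.454/5.407 = 1.194; β = √(1 − 1/γ²) = √0.2981.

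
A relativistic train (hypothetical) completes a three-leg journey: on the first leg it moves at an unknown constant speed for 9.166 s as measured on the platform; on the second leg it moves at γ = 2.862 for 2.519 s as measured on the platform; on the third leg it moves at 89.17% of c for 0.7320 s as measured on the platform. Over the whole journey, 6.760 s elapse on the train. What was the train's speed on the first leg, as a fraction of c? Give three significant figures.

β = 0.796

Leg 1: speed unknown; τ_1 = 9.166/γ_1.
Leg 2: γ = 2.862; τ_2 = 2.519/2.862 = 0.8802 s.
Leg 3: β = 0.8917; γ = 1/√(1 − 0.8917²) = 1/√0.2049 = 2.209; τ_3 = 0.7320/2.209 = 0.3313 s.
Total proper time: τ_1 + 0.8802 + 0.3313 = 6.760, so τ_1 = 6.760 − 1.211 = 5.549 s.
γ_1 = 9.166/5.549 = 1.652; β = √(1 − 1/γ²) = √0.6336.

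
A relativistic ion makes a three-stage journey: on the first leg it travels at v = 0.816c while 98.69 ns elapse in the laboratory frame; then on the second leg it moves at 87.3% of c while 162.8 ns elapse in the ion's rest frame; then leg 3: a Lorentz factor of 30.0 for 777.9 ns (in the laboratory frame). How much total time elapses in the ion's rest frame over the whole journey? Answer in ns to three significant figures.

Leg 1: γ = 1/√(1 − 0.816²) = 1/√0.3341 = 1.730; τ_1 = 98.69/1.730 = 57.05 ns.
Leg 2: 162.8 ns is already measured in the ion's rest frame.
Leg 3: γ = 30.0; τ_3 = 777.9/30.00 = 25.93 ns.
Total: 57.05 + 162.8 + 25.93 ns.

τ = 246 ns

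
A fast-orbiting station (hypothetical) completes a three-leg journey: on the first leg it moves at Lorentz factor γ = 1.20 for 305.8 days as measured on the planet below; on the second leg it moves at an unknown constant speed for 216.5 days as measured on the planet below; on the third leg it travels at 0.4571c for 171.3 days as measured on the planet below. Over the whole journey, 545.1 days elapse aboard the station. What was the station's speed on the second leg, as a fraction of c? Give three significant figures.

Leg 1: γ = 1.20; τ_1 = 305.8/1.200 = 254.8 days.
Leg 2: speed unknown; τ_2 = 216.5/γ_2.
Leg 3: γ = 1/√(1 − 0.4571²) = 1/√0.7911 = 1.124; τ_3 = 171.3/1.124 = 152.4 days.
Total proper time: 254.8 + τ_2 + 152.4 = 545.1, so τ_2 = 545.1 − 407.2 = 137.9 days.
γ_2 = 216.5/137.9 = 1.570; β = √(1 − 1/γ²) = √0.5942.

β = 0.771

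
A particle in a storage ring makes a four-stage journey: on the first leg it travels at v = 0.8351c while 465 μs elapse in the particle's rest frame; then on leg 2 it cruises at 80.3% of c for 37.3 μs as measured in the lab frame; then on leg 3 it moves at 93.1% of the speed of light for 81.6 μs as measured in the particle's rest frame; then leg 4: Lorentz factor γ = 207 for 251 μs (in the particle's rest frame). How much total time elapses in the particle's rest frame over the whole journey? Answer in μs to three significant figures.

τ = 820 μs

Leg 1: 465 μs is already measured in the particle's rest frame.
Leg 2: β = 0.803; γ = 1/√(1 − 0.803²) = 1/√0.3552 = 1.678; τ_2 = 37.3/1.678 = 22.23 μs.
Leg 3: 81.6 μs is already measured in the particle's rest frame.
Leg 4: 251 μs is already measured in the particle's rest frame.
Total: 465.0 + 22.23 + 81.60 + 251.0 μs.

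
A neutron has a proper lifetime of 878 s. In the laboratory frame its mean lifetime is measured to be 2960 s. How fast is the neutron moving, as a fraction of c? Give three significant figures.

β = 0.955

γ = Δt/τ₀ = 2960/878 = 3.371
β = √(1 − 1/γ²) = √(1 − 0.08798) = √0.9120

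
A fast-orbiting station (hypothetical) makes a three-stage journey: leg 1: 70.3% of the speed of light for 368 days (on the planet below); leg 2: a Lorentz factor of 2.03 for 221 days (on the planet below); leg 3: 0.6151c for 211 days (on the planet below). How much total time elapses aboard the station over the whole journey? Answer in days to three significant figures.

Leg 1: β = 0.703; γ = 1/√(1 − 0.703²) = 1/√0.5058 = 1.406; τ_1 = 368/1.406 = 261.7 days.
Leg 2: γ = 2.03; τ_2 = 221/2.030 = 108.9 days.
Leg 3: γ = 1/√(1 − 0.6151²) = 1/√0.6217 = 1.268; τ_3 = 211/1.268 = 166.4 days.
Total: 261.7 + 108.9 + 166.4 days.

τ = 537 days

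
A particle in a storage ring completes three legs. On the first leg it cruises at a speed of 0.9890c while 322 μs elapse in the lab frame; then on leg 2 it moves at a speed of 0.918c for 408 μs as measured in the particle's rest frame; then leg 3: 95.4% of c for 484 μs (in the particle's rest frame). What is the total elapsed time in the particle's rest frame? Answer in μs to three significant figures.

τ = 940 μs

Leg 1: γ = 1/√(1 − 0.9890²) = 1/√0.02188 = 6.761; τ_1 = 322/6.761 = 47.63 μs.
Leg 2: 408 μs is already measured in the particle's rest frame.
Leg 3: 484 μs is already measured in the particle's rest frame.
Total: 47.63 + 408.0 + 484.0 μs.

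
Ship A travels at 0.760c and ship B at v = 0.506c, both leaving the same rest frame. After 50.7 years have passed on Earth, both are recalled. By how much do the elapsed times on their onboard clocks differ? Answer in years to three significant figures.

A: γ = 1/√(1 − 0.760²) = 1/√0.4224 = 1.539; τ_A = 50.7/1.539 = 32.95 years.
B: γ = 1/√(1 − 0.506²) = 1/√0.7440 = 1.159; τ_B = 50.7/1.159 = 43.73 years.

|τ_A − τ_B| = 10.8 years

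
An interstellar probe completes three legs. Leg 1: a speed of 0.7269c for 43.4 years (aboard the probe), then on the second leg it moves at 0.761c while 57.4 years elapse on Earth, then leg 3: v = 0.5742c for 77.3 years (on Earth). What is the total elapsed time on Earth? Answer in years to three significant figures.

Leg 1: γ = 1/√(1 − 0.7269²) = 1/√0.4716 = 1.456; Δt_1 = 1.456 × 43.4 = 63.20 years.
Leg 2: 57.4 years is already measured on Earth.
Leg 3: 77.3 years is already measured on Earth.
Total: 63.20 + 57.40 + 77.30 years.

Δt = 198 years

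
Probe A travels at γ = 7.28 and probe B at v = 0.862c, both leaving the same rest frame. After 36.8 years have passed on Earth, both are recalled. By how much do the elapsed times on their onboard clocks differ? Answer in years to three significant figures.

A: γ = 7.28; τ_A = 36.8/7.280 = 5.055 years.
B: γ = 1/√(1 − 0.862²) = 1/√0.2570 = 1.973; τ_B = 36.8/1.973 = 18.65 years.

|τ_A − τ_B| = 13.6 years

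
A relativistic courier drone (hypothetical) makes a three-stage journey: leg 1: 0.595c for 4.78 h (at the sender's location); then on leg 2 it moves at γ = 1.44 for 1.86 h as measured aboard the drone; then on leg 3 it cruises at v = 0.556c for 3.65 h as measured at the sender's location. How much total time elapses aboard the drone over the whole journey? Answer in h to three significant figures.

τ = 8.74 h

Leg 1: γ = 1/√(1 − 0.595²) = 1/√0.6460 = 1.244; τ_1 = 4.78/1.244 = 3.842 h.
Leg 2: 1.86 h is already measured aboard the drone.
Leg 3: γ = 1/√(1 − 0.556²) = 1/√0.6909 = 1.203; τ_3 = 3.65/1.203 = 3.034 h.
Total: 3.842 + 1.860 + 3.034 h.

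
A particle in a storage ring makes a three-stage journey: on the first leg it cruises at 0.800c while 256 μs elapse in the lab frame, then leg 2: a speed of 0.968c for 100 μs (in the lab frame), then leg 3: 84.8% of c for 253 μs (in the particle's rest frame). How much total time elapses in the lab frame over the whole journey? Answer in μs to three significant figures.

Leg 1: 256 μs is already measured in the lab frame.
Leg 2: 100 μs is already measured in the lab frame.
Leg 3: β = 0.848; γ = 1/√(1 − 0.848²) = 1/√0.2809 = 1.887; Δt_3 = 1.887 × 253 = 477.4 μs.
Total: 256.0 + 100.0 + 477.4 μs.

Δt = 833 μs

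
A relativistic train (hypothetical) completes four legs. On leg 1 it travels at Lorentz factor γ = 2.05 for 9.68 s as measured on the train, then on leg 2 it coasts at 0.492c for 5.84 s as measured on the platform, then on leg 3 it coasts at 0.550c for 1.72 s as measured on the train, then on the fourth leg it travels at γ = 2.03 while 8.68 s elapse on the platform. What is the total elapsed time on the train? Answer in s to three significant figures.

τ = 20.8 s

Leg 1: 9.68 s is already measured on the train.
Leg 2: γ = 1/√(1 − 0.492²) = 1/√0.7579 = 1.149; τ_2 = 5.84/1.149 = 5.084 s.
Leg 3: 1.72 s is already measured on the train.
Leg 4: γ = 2.03; τ_4 = 8.68/2.030 = 4.276 s.
Total: 9.680 + 5.084 + 1.720 + 4.276 s.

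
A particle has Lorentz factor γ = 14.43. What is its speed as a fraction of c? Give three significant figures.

β = 0.998

β = √(1 − 1/γ²) = √(1 − 1/14.43²) = √(1 − 0.004802) = √0.9952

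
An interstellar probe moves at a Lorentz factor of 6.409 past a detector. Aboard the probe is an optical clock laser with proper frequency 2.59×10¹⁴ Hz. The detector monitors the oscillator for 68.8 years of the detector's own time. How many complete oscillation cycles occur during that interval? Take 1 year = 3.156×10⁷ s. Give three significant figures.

N = 8.77×10²²

γ = 6.409
During 68.8 years of lab time, the oscillator's proper time advances by τ = Δt/γ = 68.8/6.409 = 10.73 years = 3.388×10⁸ s.
N = f × τ = 2.59×10¹⁴ × 3.388×10⁸ = 8.775×10²².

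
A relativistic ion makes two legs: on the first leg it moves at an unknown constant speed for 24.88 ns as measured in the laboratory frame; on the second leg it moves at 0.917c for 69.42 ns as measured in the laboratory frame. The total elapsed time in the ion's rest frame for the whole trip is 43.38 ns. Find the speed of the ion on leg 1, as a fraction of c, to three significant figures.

Leg 1: speed unknown; τ_1 = 24.88/γ_1.
Leg 2: γ = 1/√(1 − 0.917²) = 1/√0.1591 = 2.507; τ_2 = 69.42/2.507 = 27.69 ns.
Total proper time: τ_1 + 27.69 = 43.38, so τ_1 = 43.38 − 27.69 = 15.69 ns.
γ_1 = 24.88/15.69 = 1.586; β = √(1 − 1/γ²) = √0.6023.

β = 0.776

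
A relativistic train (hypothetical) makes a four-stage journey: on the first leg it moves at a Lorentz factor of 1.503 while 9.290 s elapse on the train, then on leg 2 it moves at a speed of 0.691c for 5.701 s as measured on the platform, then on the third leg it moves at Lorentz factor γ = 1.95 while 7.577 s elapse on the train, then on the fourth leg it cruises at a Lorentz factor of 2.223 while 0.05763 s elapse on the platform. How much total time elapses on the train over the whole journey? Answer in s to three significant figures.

τ = 21.0 s

Leg 1: 9.290 s is already measured on the train.
Leg 2: γ = 1/√(1 − 0.691²) = 1/√0.5225 = 1.383; τ_2 = 5.701/1.383 = 4.121 s.
Leg 3: 7.577 s is already measured on the train.
Leg 4: γ = 2.223; τ_4 = 0.05763/2.223 = 0.02592 s.
Total: 9.290 + 4.121 + 7.577 + 0.02592 s.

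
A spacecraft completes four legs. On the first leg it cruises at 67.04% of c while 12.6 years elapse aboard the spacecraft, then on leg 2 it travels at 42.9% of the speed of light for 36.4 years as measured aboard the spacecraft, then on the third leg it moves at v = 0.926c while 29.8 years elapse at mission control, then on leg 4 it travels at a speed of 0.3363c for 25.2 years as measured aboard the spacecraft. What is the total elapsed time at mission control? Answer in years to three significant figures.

Δt = 114 years

Leg 1: β = 0.6704; γ = 1/√(1 − 0.6704²) = 1/√0.5506 = 1.348; Δt_1 = 1.348 × 12.6 = 16.98 years.
Leg 2: β = 0.429; γ = 1/√(1 − 0.429²) = 1/√0.8160 = 1.107; Δt_2 = 1.107 × 36.4 = 40.30 years.
Leg 3: 29.8 years is already measured at mission control.
Leg 4: γ = 1/√(1 − 0.3363²) = 1/√0.8869 = 1.062; Δt_4 = 1.062 × 25.2 = 26.76 years.
Total: 16.98 + 40.30 + 29.80 + 26.76 years.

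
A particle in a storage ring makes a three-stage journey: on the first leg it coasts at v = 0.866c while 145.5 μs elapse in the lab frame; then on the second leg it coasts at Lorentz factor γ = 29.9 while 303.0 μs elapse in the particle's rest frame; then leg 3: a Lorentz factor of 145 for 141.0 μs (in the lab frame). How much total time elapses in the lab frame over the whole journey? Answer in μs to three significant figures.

Δt = 9350 μs

Leg 1: 145.5 μs is already measured in the lab frame.
Leg 2: γ = 29.9; Δt_2 = 29.90 × 303.0 = 9060 μs.
Leg 3: 141.0 μs is already measured in the lab frame.
Total: 145.5 + 9060 + 141.0 μs.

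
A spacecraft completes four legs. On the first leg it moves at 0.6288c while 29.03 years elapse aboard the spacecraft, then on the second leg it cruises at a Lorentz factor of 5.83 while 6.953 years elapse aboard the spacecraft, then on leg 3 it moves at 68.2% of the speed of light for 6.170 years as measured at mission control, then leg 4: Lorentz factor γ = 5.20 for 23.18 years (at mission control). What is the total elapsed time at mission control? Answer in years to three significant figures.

Δt = 107 years

Leg 1: γ = 1/√(1 − 0.6288²) = 1/√0.6046 = 1.286; Δt_1 = 1.286 × 29.03 = 37.33 years.
Leg 2: γ = 5.83; Δt_2 = 5.830 × 6.953 = 40.54 years.
Leg 3: 6.170 years is already measured at mission control.
Leg 4: 23.18 years is already measured at mission control.
Total: 37.33 + 40.54 + 6.170 + 23.18 years.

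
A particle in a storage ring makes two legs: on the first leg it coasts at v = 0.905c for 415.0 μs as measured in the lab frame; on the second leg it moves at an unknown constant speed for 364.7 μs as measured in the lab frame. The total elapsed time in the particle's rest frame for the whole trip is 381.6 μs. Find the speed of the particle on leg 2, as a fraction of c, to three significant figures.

β = 0.827

Leg 1: γ = 1/√(1 − 0.905²) = 1/√0.1810 = 2.351; τ_1 = 415.0/2.351 = 176.5 μs.
Leg 2: speed unknown; τ_2 = 364.7/γ_2.
Total proper time: 176.5 + τ_2 = 381.6, so τ_2 = 381.6 − 176.5 = 205.1 μs.
γ_2 = 364.7/205.1 = 1.779; β = √(1 − 1/γ²) = √0.6839.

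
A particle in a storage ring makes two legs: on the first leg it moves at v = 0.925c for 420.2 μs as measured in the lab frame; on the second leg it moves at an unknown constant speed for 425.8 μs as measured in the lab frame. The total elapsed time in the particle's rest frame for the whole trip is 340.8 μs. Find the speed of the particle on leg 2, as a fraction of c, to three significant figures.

β = 0.905

Leg 1: γ = 1/√(1 − 0.925²) = 1/√0.1444 = 2.632; τ_1 = 420.2/2.632 = 159.7 μs.
Leg 2: speed unknown; τ_2 = 425.8/γ_2.
Total proper time: 159.7 + τ_2 = 340.8, so τ_2 = 340.8 − 159.7 = 181.1 μs.
γ_2 = 425.8/181.1 = 2.351; β = √(1 − 1/γ²) = √0.8190.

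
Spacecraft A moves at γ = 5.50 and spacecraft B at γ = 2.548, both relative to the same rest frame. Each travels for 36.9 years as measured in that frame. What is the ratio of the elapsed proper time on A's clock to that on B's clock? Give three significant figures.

A: γ = 5.50. B: γ = 2.548.
τ_A/τ_B = γ_B/γ_A = 2.548/5.500 = 0.4633, so τ_A/τ_B = 0.4633.

τ_A/τ_B = 0.463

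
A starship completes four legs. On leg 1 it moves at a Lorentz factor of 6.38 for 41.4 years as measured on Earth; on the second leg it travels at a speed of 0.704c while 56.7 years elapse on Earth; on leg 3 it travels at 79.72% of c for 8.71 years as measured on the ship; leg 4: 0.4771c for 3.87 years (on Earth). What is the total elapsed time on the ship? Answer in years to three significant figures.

Leg 1: γ = 6.38; τ_1 = 41.4/6.380 = 6.489 years.
Leg 2: γ = 1/√(1 − 0.704²) = 1/√0.5044 = 1.408; τ_2 = 56.7/1.408 = 40.27 years.
Leg 3: 8.71 years is already measured on the ship.
Leg 4: γ = 1/√(1 − 0.4771²) = 1/√0.7724 = 1.138; τ_4 = 3.87/1.138 = 3.401 years.
Total: 6.489 + 40.27 + 8.710 + 3.401 years.

τ = 58.9 years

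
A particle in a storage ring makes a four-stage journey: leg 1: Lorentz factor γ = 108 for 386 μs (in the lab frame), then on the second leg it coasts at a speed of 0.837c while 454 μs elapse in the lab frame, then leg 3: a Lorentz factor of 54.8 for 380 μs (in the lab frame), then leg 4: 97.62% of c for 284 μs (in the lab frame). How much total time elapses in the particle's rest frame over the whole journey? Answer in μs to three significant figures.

τ = 321 μs

Leg 1: γ = 108; τ_1 = 386/108.0 = 3.574 μs.
Leg 2: γ = 1/√(1 − 0.837²) = 1/√0.2994 = 1.827; τ_2 = 454/1.827 = 248.4 μs.
Leg 3: γ = 54.8; τ_3 = 380/54.80 = 6.934 μs.
Leg 4: β = 0.9762; γ = 1/√(1 − 0.9762²) = 1/√0.04703 = 4.611; τ_4 = 284/4.611 = 61.59 μs.
Total: 3.574 + 248.4 + 6.934 + 61.59 μs.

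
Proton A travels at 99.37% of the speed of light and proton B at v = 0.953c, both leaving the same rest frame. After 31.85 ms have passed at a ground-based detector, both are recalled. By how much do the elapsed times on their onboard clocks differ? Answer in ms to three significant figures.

A: β = 0.9937; γ = 1/√(1 − 0.9937²) = 1/√0.01256 = 8.923; τ_A = 31.85/8.923 = 3.570 ms.
B: γ = 1/√(1 − 0.953²) = 1/√0.09179 = 3.301; τ_B = 31.85/3.301 = 9.650 ms.

|τ_A − τ_B| = 6.08 ms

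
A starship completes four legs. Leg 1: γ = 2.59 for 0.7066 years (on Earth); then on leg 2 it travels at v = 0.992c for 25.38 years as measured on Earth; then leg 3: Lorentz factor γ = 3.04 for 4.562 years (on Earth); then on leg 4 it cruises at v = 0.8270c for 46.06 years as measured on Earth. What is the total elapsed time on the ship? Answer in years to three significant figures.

τ = 30.9 years

Leg 1: γ = 2.59; τ_1 = 0.7066/2.590 = 0.2728 years.
Leg 2: γ = 1/√(1 − 0.992²) = 1/√0.01594 = 7.922; τ_2 = 25.38/7.922 = 3.204 years.
Leg 3: γ = 3.04; τ_3 = 4.562/3.040 = 1.501 years.
Leg 4: γ = 1/√(1 − 0.8270²) = 1/√0.3161 = 1.779; τ_4 = 46.06/1.779 = 25.90 years.
Total: 0.2728 + 3.204 + 1.501 + 25.90 years.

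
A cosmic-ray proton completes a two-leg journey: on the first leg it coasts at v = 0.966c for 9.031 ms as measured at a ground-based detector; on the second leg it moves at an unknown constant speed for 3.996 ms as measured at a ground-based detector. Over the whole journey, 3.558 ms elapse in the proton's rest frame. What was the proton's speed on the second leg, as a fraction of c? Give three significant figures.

Leg 1: γ = 1/√(1 − 0.966²) = 1/√0.06684 = 3.868; τ_1 = 9.031/3.868 = 2.335 ms.
Leg 2: speed unknown; τ_2 = 3.996/γ_2.
Total proper time: 2.335 + τ_2 = 3.558, so τ_2 = 3.558 − 2.335 = 1.223 ms.
γ_2 = 3.996/1.223 = 3.267; β = √(1 − 1/γ²) = √0.9063.

β = 0.952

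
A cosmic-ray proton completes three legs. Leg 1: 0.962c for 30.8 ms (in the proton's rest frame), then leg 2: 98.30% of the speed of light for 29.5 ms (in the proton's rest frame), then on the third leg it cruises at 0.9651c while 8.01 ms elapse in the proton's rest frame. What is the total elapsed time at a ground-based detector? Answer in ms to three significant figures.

Leg 1: γ = 1/√(1 − 0.962²) = 1/√0.07456 = 3.662; Δt_1 = 3.662 × 30.8 = 112.8 ms.
Leg 2: β = 0.9830; γ = 1/√(1 − 0.9830²) = 1/√0.03371 = 5.446; Δt_2 = 5.446 × 29.5 = 160.7 ms.
Leg 3: γ = 1/√(1 − 0.9651²) = 1/√0.06858 = 3.819; Δt_3 = 3.819 × 8.01 = 30.59 ms.
Total: 112.8 + 160.7 + 30.59 ms.

Δt = 304 ms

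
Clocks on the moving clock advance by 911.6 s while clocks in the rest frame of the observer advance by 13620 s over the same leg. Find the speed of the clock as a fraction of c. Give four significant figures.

β = 0.9978

The proper time is measured on the moving clock (both events occur at the clock's location); Δt is measured in the rest frame of the observer. γ = Δt/τ = 13620/911.6 = 14.94.
β = √(1 − 1/γ²) = √(1 − 0.004480) = √0.9955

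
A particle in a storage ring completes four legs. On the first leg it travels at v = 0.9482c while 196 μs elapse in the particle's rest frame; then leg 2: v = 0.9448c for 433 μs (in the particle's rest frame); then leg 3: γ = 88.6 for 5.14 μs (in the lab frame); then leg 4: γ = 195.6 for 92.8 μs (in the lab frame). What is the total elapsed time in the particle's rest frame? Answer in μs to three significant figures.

τ = 630 μs

Leg 1: 196 μs is already measured in the particle's rest frame.
Leg 2: 433 μs is already measured in the particle's rest frame.
Leg 3: γ = 88.6; τ_3 = 5.14/88.60 = 0.05801 μs.
Leg 4: γ = 195.6; τ_4 = 92.8/195.6 = 0.4744 μs.
Total: 196.0 + 433.0 + 0.05801 + 0.4744 μs.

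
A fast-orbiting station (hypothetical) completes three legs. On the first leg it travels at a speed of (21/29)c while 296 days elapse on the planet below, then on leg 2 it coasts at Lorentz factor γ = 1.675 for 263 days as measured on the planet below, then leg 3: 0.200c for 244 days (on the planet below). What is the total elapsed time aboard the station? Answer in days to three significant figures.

Leg 1: γ = 1/√(1 − (21/29)²) = 29/20 = 1.450; τ_1 = 296/1.450 = 204.1 days.
Leg 2: γ = 1.675; τ_2 = 263/1.675 = 157.0 days.
Leg 3: γ = 1/√(1 − 0.200²) = 1/√0.9600 = 1.021; τ_3 = 244/1.021 = 239.1 days.
Total: 204.1 + 157.0 + 239.1 days.

τ = 600 days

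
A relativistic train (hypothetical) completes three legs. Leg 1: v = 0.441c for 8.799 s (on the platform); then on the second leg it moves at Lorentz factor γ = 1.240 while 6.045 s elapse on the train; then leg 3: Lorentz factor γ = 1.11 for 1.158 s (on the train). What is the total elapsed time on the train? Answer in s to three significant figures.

Leg 1: γ = 1/√(1 − 0.441²) = 1/√0.8055 = 1.114; τ_1 = 8.799/1.114 = 7.897 s.
Leg 2: 6.045 s is already measured on the train.
Leg 3: 1.158 s is already measured on the train.
Total: 7.897 + 6.045 + 1.158 s.

τ = 15.1 s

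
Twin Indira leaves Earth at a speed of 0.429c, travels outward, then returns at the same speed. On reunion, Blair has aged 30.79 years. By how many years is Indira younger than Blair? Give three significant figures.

Δt − τ = 2.98 years

γ = 1/√(1 − 0.429²) = 1/√0.8160 = 1.107
Indira's elapsed proper time: τ = 30.79/1.107 = 27.81 years.
Age gap = Δt − τ = 30.79 − 27.81 years.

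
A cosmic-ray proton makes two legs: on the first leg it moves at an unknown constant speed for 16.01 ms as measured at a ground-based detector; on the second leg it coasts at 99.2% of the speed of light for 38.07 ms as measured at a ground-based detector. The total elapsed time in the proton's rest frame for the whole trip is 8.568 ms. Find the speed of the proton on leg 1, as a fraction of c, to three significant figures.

β = 0.972

Leg 1: speed unknown; τ_1 = 16.01/γ_1.
Leg 2: β = 0.992; γ = 1/√(1 − 0.992²) = 1/√0.01594 = 7.922; τ_2 = 38.07/7.922 = 4.806 ms.
Total proper time: τ_1 + 4.806 = 8.568, so τ_1 = 8.568 − 4.806 = 3.762 ms.
γ_1 = 16.01/3.762 = 4.256; β = √(1 − 1/γ²) = √0.9448.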